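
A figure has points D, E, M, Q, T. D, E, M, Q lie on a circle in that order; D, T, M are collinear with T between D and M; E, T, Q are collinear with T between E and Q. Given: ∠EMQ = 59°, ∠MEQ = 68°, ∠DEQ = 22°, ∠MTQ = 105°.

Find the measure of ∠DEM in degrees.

∠DEM = 90°

1. ∠EDQ = 121°  [cyclic DEMQ, opposite ∠D+∠M]
2. ∠EQM = 53°  [△EMQ]
3. ∠DQE = 37°  [△DEQ]
4. ∠EDM = 53°  [same arc EM]
5. ∠DME = 37°  [same arc DE]
6. ∠DEM = 90°  [△DEM]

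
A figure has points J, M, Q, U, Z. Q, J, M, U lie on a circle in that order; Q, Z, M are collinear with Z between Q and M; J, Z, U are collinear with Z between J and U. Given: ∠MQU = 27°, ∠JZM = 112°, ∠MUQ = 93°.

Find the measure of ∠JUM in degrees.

1. ∠QMU = 60°  [△QMU]
2. ∠QZU = 112°  [vertical angles at Z]
3. ∠MZU = 68°  [linear pair at Z on QM]
4. ∠JUM = 52°  [△MZU]

∠JUM = 52°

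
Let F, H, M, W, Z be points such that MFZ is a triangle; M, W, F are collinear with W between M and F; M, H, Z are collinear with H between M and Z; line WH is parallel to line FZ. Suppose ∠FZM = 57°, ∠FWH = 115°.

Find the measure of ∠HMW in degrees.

1. ∠MHW = 57°  [WH∥FZ, corresponding at H]
2. ∠HWM = 65°  [linear pair at W on MF]
3. ∠HMW = 58°  [△MWH]

∠HMW = 58°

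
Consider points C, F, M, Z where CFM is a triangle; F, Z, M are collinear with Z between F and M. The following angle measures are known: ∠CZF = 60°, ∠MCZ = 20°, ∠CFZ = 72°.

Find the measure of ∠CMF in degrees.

1. ∠CZM = 120°  [linear pair at Z on FM]
2. ∠CMZ = 40°  [△CZM]
3. ∠CMF = 40°  [Z on ray MF]

∠CMF = 40°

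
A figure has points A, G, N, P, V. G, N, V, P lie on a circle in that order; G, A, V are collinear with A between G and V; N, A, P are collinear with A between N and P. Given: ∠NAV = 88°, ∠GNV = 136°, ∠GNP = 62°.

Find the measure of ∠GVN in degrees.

1. ∠GAN = 92°  [linear pair at A on GV]
2. ∠NGV = 26°  [△GAN]
3. ∠GVN = 18°  [△GNV]

∠GVN = 18°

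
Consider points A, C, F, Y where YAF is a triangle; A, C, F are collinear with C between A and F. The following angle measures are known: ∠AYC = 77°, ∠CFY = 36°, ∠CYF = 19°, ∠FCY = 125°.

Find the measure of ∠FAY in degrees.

1. ∠ACY = 55°  [linear pair at C on AF]
2. ∠CAY = 48°  [△YAC]
3. ∠FAY = 48°  [C on ray AF]

∠FAY = 48°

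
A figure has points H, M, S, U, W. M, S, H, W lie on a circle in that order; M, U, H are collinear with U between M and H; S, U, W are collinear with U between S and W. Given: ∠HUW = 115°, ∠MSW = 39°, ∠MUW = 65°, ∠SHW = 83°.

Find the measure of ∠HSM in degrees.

1. ∠MUS = 115°  [vertical angles at U]
2. ∠HMS = 26°  [△MUS]
3. ∠SMW = 97°  [cyclic MSHW, opposite ∠M+∠H]
4. ∠MWS = 44°  [△MSW]
5. ∠MHS = 44°  [same arc MS]
6. ∠HSM = 110°  [△MSH]

∠HSM = 110°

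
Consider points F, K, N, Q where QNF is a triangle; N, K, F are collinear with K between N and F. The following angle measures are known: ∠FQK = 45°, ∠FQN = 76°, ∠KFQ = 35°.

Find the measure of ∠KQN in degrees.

∠KQN = 31°

1. ∠FKQ = 100°  [△QKF]
2. ∠NFQ = 35°  [K on ray FN]
3. ∠NKQ = 80°  [linear pair at K on NF]
4. ∠FNQ = 69°  [△QNF]
5. ∠KNQ = 69°  [K on ray NF]
6. ∠KQN = 31°  [△QNK]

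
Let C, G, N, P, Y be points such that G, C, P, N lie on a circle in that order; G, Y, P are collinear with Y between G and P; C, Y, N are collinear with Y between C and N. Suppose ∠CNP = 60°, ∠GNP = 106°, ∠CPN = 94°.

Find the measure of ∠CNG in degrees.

1. ∠CGP = 60°  [same arc CP]
2. ∠GCP = 74°  [cyclic GCPN, opposite ∠C+∠N]
3. ∠CPG = 46°  [△GCP]
4. ∠CNG = 46°  [same arc GC]

∠CNG = 46°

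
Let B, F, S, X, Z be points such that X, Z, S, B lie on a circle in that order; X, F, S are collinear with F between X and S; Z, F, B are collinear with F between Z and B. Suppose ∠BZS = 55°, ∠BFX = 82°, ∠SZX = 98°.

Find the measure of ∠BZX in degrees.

1. ∠BXS = 55°  [same arc SB]
2. ∠SBX = 82°  [cyclic XZSB, opposite ∠Z+∠B]
3. ∠BSX = 43°  [△XSB]
4. ∠BZX = 43°  [same arc XB]

∠BZX = 43°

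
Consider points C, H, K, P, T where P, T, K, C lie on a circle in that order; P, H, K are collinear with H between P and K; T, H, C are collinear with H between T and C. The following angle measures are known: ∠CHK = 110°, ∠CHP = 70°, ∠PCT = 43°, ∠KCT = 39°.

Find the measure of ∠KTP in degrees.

∠KTP = 98°

1. ∠PKT = 43°  [same arc PT]
2. ∠KPT = 39°  [same arc TK]
3. ∠KTP = 98°  [△PTK]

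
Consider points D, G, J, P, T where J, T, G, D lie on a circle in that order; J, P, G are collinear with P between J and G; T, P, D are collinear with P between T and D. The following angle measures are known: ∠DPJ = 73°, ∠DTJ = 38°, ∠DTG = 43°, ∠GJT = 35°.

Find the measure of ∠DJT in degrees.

∠DJT = 78°

1. ∠DJG = 43°  [same arc GD]
2. ∠JDT = 64°  [△JPD]
3. ∠DJT = 78°  [△JTD]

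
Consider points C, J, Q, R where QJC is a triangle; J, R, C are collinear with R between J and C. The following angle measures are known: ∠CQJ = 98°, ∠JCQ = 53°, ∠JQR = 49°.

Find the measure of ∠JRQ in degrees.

1. ∠CJQ = 29°  [△QJC]
2. ∠QJR = 29°  [R on ray JC]
3. ∠JRQ = 102°  [△QJR]

∠JRQ = 102°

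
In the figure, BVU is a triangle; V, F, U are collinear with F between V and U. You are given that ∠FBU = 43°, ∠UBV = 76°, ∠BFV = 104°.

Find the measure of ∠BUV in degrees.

∠BUV = 61°

1. ∠BFU = 76°  [linear pair at F on VU]
2. ∠BUF = 61°  [△BFU]
3. ∠BUV = 61°  [F on ray UV]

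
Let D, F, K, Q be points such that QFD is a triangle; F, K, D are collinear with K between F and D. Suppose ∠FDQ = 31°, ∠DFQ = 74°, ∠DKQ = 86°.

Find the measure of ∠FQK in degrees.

∠FQK = 12°

1. ∠KFQ = 74°  [K on ray FD]
2. ∠FKQ = 94°  [linear pair at K on FD]
3. ∠FQK = 12°  [△QFK]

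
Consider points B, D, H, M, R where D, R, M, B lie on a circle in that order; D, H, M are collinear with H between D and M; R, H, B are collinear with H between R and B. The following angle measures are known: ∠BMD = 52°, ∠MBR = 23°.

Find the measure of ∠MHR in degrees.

∠MHR = 75°

1. ∠BRD = 52°  [same arc DB]
2. ∠MDR = 23°  [same arc RM]
3. ∠DHR = 105°  [△DHR]
4. ∠MHR = 75°  [linear pair at H on DM]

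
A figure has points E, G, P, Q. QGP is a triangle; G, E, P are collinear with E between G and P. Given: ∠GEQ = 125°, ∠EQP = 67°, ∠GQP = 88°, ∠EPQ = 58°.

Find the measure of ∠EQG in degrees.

∠EQG = 21°

1. ∠GPQ = 58°  [E on ray PG]
2. ∠PGQ = 34°  [△QGP]
3. ∠EGQ = 34°  [E on ray GP]
4. ∠EQG = 21°  [△QGE]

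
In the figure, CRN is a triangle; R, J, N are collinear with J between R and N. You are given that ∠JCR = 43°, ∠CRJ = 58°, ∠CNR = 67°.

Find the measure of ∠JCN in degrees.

∠JCN = 12°

1. ∠CJR = 79°  [△CRJ]
2. ∠CNJ = 67°  [J on ray NR]
3. ∠CJN = 101°  [linear pair at J on RN]
4. ∠JCN = 12°  [△CJN]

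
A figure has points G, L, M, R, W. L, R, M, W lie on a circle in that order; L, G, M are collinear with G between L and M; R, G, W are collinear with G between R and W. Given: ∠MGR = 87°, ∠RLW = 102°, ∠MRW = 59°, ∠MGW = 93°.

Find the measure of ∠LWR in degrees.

∠LWR = 34°

1. ∠LGW = 87°  [vertical angles at G]
2. ∠MLW = 59°  [same arc MW]
3. ∠LWR = 34°  [△LGW]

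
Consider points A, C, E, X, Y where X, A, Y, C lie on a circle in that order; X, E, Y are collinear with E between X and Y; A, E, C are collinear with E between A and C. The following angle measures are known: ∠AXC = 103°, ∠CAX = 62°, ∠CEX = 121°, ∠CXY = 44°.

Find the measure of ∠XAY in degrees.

∠XAY = 106°

1. ∠CYX = 62°  [same arc XC]
2. ∠XCY = 74°  [△XYC]
3. ∠XAY = 106°  [cyclic XAYC, opposite ∠A+∠C]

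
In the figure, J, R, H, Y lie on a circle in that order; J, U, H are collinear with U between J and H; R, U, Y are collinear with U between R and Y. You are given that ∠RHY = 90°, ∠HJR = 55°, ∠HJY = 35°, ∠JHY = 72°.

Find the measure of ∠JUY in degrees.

∠JUY = 127°

1. ∠HYR = 55°  [same arc RH]
2. ∠HUY = 53°  [△HUY]
3. ∠JUY = 127°  [linear pair at U on JH]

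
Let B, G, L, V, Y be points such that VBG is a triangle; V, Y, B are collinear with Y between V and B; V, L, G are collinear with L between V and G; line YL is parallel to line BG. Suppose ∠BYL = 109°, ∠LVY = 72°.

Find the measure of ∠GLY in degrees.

1. ∠LYV = 71°  [linear pair at Y on VB]
2. ∠VLY = 37°  [△VYL]
3. ∠GLY = 143°  [linear pair at L on VG]

∠GLY = 143°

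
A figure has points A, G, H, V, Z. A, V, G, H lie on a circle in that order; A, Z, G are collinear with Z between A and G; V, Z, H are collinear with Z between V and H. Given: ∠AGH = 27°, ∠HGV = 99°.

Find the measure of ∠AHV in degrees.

∠AHV = 72°

1. ∠AVH = 27°  [same arc AH]
2. ∠HAV = 81°  [cyclic AVGH, opposite ∠A+∠G]
3. ∠AHV = 72°  [△AVH]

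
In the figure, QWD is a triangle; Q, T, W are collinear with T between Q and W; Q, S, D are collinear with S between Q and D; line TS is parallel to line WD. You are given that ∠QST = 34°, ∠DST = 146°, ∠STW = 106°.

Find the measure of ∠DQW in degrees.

1. ∠QTS = 74°  [linear pair at T on QW]
2. ∠SQT = 72°  [△QTS]
3. ∠DQW = 72°  [T on QW, S on QD]

∠DQW = 72°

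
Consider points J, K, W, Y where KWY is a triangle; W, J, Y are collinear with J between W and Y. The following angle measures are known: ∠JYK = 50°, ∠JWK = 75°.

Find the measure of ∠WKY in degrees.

∠WKY = 55°

1. ∠KYW = 50°  [J on ray YW]
2. ∠KWY = 75°  [J on ray WY]
3. ∠WKY = 55°  [△KWY]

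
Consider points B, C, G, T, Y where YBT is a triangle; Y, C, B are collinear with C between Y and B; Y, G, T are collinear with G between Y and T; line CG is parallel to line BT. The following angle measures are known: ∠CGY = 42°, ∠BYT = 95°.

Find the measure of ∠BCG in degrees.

1. ∠BTY = 42°  [CG∥BT, corresponding at G]
2. ∠TBY = 43°  [△YBT]
3. ∠GCY = 43°  [CG∥BT, corresponding at C]
4. ∠BCG = 137°  [linear pair at C on YB]

∠BCG = 137°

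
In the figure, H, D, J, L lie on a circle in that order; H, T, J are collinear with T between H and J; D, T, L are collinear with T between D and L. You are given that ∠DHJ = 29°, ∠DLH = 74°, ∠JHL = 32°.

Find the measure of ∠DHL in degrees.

1. ∠DLJ = 29°  [same arc DJ]
2. ∠JDL = 32°  [same arc JL]
3. ∠DJL = 119°  [△DJL]
4. ∠DHL = 61°  [cyclic HDJL, opposite ∠H+∠J]

∠DHL = 61°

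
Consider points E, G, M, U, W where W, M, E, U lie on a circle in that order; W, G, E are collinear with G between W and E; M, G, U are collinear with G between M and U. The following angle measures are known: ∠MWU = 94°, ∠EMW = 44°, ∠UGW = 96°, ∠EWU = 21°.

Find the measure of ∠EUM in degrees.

∠EUM = 73°

1. ∠MEU = 86°  [cyclic WMEU, opposite ∠W+∠E]
2. ∠EMU = 21°  [same arc EU]
3. ∠EUM = 73°  [△MEU]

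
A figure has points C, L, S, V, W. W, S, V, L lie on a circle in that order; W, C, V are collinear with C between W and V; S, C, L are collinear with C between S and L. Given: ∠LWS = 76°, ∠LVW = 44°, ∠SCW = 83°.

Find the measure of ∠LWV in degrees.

1. ∠LSW = 44°  [same arc WL]
2. ∠LCV = 83°  [vertical angles at C]
3. ∠SLW = 60°  [△WSL]
4. ∠LCW = 97°  [linear pair at C on WV]
5. ∠LWV = 23°  [△WCL]

∠LWV = 23°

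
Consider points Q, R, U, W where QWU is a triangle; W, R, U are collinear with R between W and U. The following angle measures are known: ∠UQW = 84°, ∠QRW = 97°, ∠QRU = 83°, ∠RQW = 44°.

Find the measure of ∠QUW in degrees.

∠QUW = 57°

1. ∠QWR = 39°  [△QWR]
2. ∠QWU = 39°  [R on ray WU]
3. ∠QUW = 57°  [△QWU]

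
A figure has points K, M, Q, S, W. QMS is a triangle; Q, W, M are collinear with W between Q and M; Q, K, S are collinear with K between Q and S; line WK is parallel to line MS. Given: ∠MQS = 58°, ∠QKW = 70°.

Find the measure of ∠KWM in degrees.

1. ∠KQW = 58°  [W on QM, K on QS]
2. ∠KWQ = 52°  [△QWK]
3. ∠KWM = 128°  [linear pair at W on QM]

∠KWM = 128°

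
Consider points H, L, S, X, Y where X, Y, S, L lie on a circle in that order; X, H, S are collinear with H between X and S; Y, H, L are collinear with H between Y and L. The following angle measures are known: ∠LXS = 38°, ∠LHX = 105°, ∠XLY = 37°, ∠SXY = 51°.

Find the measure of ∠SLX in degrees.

∠SLX = 88°

1. ∠XSY = 37°  [same arc XY]
2. ∠SYX = 92°  [△XYS]
3. ∠SLX = 88°  [cyclic XYSL, opposite ∠Y+∠L]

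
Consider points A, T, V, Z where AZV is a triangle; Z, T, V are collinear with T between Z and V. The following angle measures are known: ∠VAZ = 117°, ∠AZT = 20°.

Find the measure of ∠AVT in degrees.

∠AVT = 43°

1. ∠AZV = 20°  [T on ray ZV]
2. ∠AVZ = 43°  [△AZV]
3. ∠AVT = 43°  [T on ray VZ]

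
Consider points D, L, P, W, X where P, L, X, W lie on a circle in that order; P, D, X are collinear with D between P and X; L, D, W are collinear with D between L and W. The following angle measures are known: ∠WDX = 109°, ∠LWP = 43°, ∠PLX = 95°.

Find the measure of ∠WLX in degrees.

∠WLX = 66°

1. ∠LDP = 109°  [vertical angles at D]
2. ∠LXP = 43°  [same arc PL]
3. ∠LDX = 71°  [linear pair at D on PX]
4. ∠WLX = 66°  [△LDX]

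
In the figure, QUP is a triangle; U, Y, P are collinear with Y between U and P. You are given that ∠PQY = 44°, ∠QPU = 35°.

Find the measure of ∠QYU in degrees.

1. ∠QPY = 35°  [Y on ray PU]
2. ∠PYQ = 101°  [△QYP]
3. ∠QYU = 79°  [linear pair at Y on UP]

∠QYU = 79°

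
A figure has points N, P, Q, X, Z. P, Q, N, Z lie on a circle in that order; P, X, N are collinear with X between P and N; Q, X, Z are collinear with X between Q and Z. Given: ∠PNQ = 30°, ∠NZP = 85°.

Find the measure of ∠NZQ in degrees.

∠NZQ = 55°

1. ∠NQP = 95°  [cyclic PQNZ, opposite ∠Q+∠Z]
2. ∠NPQ = 55°  [△PQN]
3. ∠NZQ = 55°  [same arc QN]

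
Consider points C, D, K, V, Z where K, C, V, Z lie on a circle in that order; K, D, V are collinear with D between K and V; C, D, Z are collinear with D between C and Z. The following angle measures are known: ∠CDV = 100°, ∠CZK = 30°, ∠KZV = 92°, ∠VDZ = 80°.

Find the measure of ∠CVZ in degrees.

∠CVZ = 68°

1. ∠KDZ = 100°  [vertical angles at D]
2. ∠CVK = 30°  [same arc KC]
3. ∠VKZ = 50°  [△KDZ]
4. ∠KVZ = 38°  [△KVZ]
5. ∠CZV = 62°  [△VDZ]
6. ∠VCZ = 50°  [△CDV]
7. ∠CVZ = 68°  [△CVZ]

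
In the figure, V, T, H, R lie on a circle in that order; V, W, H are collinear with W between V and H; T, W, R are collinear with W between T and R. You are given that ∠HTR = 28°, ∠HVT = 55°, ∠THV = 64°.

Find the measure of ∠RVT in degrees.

∠RVT = 83°

1. ∠HRT = 55°  [same arc TH]
2. ∠RHT = 97°  [△THR]
3. ∠RVT = 83°  [cyclic VTHR, opposite ∠V+∠H]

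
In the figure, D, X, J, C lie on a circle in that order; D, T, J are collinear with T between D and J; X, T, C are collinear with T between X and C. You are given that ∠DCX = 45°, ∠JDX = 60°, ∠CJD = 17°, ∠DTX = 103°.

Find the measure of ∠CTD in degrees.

∠CTD = 77°

1. ∠JCX = 60°  [same arc XJ]
2. ∠CTJ = 103°  [△JTC]
3. ∠CTD = 77°  [linear pair at T on DJ]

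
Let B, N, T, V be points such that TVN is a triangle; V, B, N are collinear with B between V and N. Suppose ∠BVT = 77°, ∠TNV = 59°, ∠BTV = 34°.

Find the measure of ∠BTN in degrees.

∠BTN = 10°

1. ∠TBV = 69°  [△TVB]
2. ∠BNT = 59°  [B on ray NV]
3. ∠NBT = 111°  [linear pair at B on VN]
4. ∠BTN = 10°  [△TBN]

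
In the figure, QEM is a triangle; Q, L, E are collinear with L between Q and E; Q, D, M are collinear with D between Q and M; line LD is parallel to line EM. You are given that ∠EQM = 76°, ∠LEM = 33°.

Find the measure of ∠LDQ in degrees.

1. ∠MEQ = 33°  [L on ray EQ]
2. ∠EMQ = 71°  [△QEM]
3. ∠LDQ = 71°  [LD∥EM, corresponding at D]

∠LDQ = 71°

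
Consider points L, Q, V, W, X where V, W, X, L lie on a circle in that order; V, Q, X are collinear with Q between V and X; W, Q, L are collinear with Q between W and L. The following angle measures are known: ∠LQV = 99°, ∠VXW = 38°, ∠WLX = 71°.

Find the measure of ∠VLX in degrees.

1. ∠LQX = 81°  [linear pair at Q on VX]
2. ∠VLW = 38°  [same arc VW]
3. ∠LXV = 28°  [△XQL]
4. ∠LVX = 43°  [△VQL]
5. ∠VLX = 109°  [△VXL]

∠VLX = 109°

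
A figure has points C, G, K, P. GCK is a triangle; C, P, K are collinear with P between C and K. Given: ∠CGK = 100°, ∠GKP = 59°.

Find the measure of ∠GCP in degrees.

∠GCP = 21°

1. ∠CKG = 59°  [P on ray KC]
2. ∠GCK = 21°  [△GCK]
3. ∠GCP = 21°  [P on ray CK]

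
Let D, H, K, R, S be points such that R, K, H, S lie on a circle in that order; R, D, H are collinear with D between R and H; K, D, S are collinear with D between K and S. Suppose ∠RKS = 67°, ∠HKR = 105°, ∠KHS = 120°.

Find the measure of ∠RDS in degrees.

∠RDS = 89°

1. ∠RHS = 67°  [same arc RS]
2. ∠HSR = 75°  [cyclic RKHS, opposite ∠K+∠S]
3. ∠KRS = 60°  [cyclic RKHS, opposite ∠R+∠H]
4. ∠HRS = 38°  [△RHS]
5. ∠KSR = 53°  [△RKS]
6. ∠RDS = 89°  [△RDS]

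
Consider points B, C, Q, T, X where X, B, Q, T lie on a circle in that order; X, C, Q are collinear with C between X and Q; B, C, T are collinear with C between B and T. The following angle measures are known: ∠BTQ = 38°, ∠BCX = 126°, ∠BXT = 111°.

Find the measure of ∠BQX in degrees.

1. ∠BXQ = 38°  [same arc BQ]
2. ∠TBX = 16°  [△XCB]
3. ∠BTX = 53°  [△XBT]
4. ∠BQX = 53°  [same arc XB]

∠BQX = 53°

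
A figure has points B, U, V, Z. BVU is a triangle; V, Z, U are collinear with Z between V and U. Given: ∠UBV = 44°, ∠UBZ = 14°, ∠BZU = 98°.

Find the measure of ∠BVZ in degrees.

1. ∠BUZ = 68°  [△BZU]
2. ∠BUV = 68°  [Z on ray UV]
3. ∠BVU = 68°  [△BVU]
4. ∠BVZ = 68°  [Z on ray VU]

∠BVZ = 68°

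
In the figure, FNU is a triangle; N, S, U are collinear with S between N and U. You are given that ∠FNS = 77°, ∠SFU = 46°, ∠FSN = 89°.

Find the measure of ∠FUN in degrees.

1. ∠FSU = 91°  [linear pair at S on NU]
2. ∠FUS = 43°  [△FSU]
3. ∠FUN = 43°  [S on ray UN]

∠FUN = 43°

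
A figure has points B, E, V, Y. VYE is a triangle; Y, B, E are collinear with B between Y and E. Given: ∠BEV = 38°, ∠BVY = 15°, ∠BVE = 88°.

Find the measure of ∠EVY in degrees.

1. ∠EBV = 54°  [△VBE]
2. ∠VEY = 38°  [B on ray EY]
3. ∠VBY = 126°  [linear pair at B on YE]
4. ∠BYV = 39°  [△VYB]
5. ∠EYV = 39°  [B on ray YE]
6. ∠EVY = 103°  [△VYE]

∠EVY = 103°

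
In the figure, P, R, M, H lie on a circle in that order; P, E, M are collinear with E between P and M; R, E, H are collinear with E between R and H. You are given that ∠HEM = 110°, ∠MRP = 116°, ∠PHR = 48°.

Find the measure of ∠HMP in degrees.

1. ∠HEP = 70°  [linear pair at E on PM]
2. ∠MHP = 64°  [cyclic PRMH, opposite ∠R+∠H]
3. ∠HPM = 62°  [△PEH]
4. ∠HMP = 54°  [△PMH]

∠HMP = 54°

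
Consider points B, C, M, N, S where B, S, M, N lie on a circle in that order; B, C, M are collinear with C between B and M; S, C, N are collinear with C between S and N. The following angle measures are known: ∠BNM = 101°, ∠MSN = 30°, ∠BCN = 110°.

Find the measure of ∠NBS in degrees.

∠NBS = 91°

1. ∠MBN = 30°  [same arc MN]
2. ∠BNS = 40°  [△BCN]
3. ∠BMN = 49°  [△BMN]
4. ∠BSN = 49°  [same arc BN]
5. ∠NBS = 91°  [△BSN]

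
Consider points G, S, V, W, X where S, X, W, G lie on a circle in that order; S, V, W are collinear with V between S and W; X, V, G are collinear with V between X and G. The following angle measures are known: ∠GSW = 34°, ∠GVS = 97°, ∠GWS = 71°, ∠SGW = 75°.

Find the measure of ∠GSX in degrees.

∠GSX = 60°

1. ∠SGX = 49°  [△SVG]
2. ∠GXS = 71°  [same arc SG]
3. ∠GSX = 60°  [△SXG]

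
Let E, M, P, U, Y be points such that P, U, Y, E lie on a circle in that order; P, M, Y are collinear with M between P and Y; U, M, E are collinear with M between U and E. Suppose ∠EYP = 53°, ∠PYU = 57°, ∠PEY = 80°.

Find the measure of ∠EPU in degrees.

∠EPU = 70°

1. ∠EUP = 53°  [same arc PE]
2. ∠PEU = 57°  [same arc PU]
3. ∠EPU = 70°  [△PUE]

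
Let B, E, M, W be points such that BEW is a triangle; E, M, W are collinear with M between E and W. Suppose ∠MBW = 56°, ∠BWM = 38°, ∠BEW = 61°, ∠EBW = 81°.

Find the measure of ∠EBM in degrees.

∠EBM = 25°

1. ∠BMW = 86°  [△BMW]
2. ∠BEM = 61°  [M on ray EW]
3. ∠BME = 94°  [linear pair at M on EW]
4. ∠EBM = 25°  [△BEM]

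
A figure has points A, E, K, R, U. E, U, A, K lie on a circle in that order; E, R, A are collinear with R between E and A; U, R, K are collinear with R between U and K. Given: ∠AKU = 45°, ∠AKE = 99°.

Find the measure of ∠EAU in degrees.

1. ∠AEU = 45°  [same arc UA]
2. ∠AUE = 81°  [cyclic EUAK, opposite ∠U+∠K]
3. ∠EAU = 54°  [△EUA]

∠EAU = 54°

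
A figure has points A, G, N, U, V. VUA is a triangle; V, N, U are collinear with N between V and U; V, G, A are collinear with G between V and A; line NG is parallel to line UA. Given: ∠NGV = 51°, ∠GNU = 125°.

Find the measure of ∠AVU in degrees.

1. ∠GNV = 55°  [linear pair at N on VU]
2. ∠GVN = 74°  [△VNG]
3. ∠AVU = 74°  [N on VU, G on VA]

∠AVU = 74°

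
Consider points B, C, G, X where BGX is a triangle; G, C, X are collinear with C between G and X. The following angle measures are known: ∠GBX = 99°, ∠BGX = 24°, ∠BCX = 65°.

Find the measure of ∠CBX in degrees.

∠CBX = 58°

1. ∠BXG = 57°  [△BGX]
2. ∠BXC = 57°  [C on ray XG]
3. ∠CBX = 58°  [△BCX]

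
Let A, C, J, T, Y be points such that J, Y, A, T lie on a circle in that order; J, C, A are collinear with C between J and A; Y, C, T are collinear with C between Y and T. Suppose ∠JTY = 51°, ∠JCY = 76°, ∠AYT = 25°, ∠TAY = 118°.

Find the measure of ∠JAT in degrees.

1. ∠ACT = 76°  [vertical angles at C]
2. ∠ATY = 37°  [△YAT]
3. ∠JAT = 67°  [△ACT]

∠JAT = 67°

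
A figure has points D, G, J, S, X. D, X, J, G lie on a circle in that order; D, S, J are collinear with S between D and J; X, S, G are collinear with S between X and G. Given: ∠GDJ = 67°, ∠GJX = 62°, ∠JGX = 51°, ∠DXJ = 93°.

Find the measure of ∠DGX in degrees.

∠DGX = 36°

1. ∠JDX = 51°  [same arc XJ]
2. ∠DJX = 36°  [△DXJ]
3. ∠DGX = 36°  [same arc DX]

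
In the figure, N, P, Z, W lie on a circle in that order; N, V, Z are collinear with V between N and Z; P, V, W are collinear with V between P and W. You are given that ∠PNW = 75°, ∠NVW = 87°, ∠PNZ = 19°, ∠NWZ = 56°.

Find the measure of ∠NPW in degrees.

∠NPW = 68°

1. ∠PVZ = 87°  [vertical angles at V]
2. ∠NVP = 93°  [linear pair at V on NZ]
3. ∠NPW = 68°  [△NVP]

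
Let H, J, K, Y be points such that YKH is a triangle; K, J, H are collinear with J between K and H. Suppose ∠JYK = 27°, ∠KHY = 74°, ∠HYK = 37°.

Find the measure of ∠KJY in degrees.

∠KJY = 84°

1. ∠HKY = 69°  [△YKH]
2. ∠JKY = 69°  [J on ray KH]
3. ∠KJY = 84°  [△YKJ]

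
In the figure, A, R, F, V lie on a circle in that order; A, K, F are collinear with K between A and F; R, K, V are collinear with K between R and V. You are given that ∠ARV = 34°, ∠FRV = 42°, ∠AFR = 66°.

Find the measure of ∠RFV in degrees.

∠RFV = 100°

1. ∠AVR = 66°  [same arc AR]
2. ∠RAV = 80°  [△ARV]
3. ∠RFV = 100°  [cyclic ARFV, opposite ∠A+∠F]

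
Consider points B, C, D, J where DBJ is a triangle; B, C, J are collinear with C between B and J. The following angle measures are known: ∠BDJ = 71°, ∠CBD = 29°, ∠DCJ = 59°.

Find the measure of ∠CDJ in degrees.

1. ∠DBJ = 29°  [C on ray BJ]
2. ∠BJD = 80°  [△DBJ]
3. ∠CJD = 80°  [C on ray JB]
4. ∠CDJ = 41°  [△DCJ]

∠CDJ = 41°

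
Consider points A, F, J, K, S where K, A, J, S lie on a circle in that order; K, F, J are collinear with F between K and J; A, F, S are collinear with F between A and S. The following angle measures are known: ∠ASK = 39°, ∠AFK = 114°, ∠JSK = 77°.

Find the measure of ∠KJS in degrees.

1. ∠AJK = 39°  [same arc KA]
2. ∠JFS = 114°  [vertical angles at F]
3. ∠JAK = 103°  [cyclic KAJS, opposite ∠A+∠S]
4. ∠AKJ = 38°  [△KAJ]
5. ∠ASJ = 38°  [same arc AJ]
6. ∠KJS = 28°  [△JFS]

∠KJS = 28°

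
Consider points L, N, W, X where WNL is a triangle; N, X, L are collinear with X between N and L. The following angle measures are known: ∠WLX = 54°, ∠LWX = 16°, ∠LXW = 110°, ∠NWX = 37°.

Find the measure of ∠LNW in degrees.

1. ∠NXW = 70°  [linear pair at X on NL]
2. ∠WNX = 73°  [△WNX]
3. ∠LNW = 73°  [X on ray NL]

∠LNW = 73°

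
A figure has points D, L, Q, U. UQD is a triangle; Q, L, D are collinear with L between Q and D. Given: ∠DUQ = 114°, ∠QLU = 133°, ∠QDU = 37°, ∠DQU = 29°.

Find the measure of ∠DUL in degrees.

1. ∠DLU = 47°  [linear pair at L on QD]
2. ∠LDU = 37°  [L on ray DQ]
3. ∠DUL = 96°  [△ULD]

∠DUL = 96°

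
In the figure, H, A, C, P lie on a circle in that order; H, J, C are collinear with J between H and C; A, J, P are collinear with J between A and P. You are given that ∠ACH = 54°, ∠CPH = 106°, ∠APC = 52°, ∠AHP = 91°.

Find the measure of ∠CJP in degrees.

1. ∠APH = 54°  [same arc HA]
2. ∠AHC = 52°  [same arc AC]
3. ∠HAP = 35°  [△HAP]
4. ∠AJH = 93°  [△HJA]
5. ∠CJP = 93°  [vertical angles at J]

∠CJP = 93°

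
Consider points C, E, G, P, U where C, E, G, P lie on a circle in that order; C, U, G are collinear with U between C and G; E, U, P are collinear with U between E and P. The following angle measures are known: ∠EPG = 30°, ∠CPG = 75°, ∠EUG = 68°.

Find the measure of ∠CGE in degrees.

∠CGE = 45°

1. ∠ECG = 30°  [same arc EG]
2. ∠CEG = 105°  [cyclic CEGP, opposite ∠E+∠P]
3. ∠CGE = 45°  [△CEG]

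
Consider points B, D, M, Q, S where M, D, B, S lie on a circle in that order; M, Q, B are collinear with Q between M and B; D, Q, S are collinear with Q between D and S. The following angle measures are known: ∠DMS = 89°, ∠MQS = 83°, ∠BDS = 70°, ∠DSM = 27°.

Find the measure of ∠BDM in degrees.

1. ∠DBS = 91°  [cyclic MDBS, opposite ∠M+∠B]
2. ∠BQD = 83°  [vertical angles at Q]
3. ∠BSD = 19°  [△DBS]
4. ∠DBM = 27°  [△DQB]
5. ∠BMD = 19°  [same arc DB]
6. ∠BDM = 134°  [△MDB]

∠BDM = 134°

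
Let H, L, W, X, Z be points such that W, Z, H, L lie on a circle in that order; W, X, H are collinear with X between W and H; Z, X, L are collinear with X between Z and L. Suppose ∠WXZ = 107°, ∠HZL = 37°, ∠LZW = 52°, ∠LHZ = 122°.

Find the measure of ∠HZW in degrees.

1. ∠HXZ = 73°  [linear pair at X on WH]
2. ∠HWZ = 21°  [△WXZ]
3. ∠WHZ = 70°  [△ZXH]
4. ∠HZW = 89°  [△WZH]

∠HZW = 89°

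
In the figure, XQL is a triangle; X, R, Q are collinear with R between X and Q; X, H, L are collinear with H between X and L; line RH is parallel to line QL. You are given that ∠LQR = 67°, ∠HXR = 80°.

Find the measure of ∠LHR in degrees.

∠LHR = 147°

1. ∠LQX = 67°  [R on ray QX]
2. ∠LXQ = 80°  [R on XQ, H on XL]
3. ∠QLX = 33°  [△XQL]
4. ∠RHX = 33°  [RH∥QL, corresponding at H]
5. ∠LHR = 147°  [linear pair at H on XL]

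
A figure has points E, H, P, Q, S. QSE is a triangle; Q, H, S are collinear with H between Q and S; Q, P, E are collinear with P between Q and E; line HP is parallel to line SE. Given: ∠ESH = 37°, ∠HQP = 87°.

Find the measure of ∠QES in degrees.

1. ∠ESQ = 37°  [H on ray SQ]
2. ∠EQS = 87°  [H on QS, P on QE]
3. ∠QES = 56°  [△QSE]

∠QES = 56°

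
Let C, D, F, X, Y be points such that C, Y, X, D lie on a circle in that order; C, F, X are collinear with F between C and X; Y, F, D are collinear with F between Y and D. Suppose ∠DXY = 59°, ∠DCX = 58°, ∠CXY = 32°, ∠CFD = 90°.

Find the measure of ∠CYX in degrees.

1. ∠DCY = 121°  [cyclic CYXD, opposite ∠C+∠X]
2. ∠DYX = 58°  [same arc XD]
3. ∠CDY = 32°  [△CFD]
4. ∠XFY = 90°  [△YFX]
5. ∠CYD = 27°  [△CYD]
6. ∠CFY = 90°  [linear pair at F on CX]
7. ∠XCY = 63°  [△CFY]
8. ∠CYX = 85°  [△CYX]

∠CYX = 85°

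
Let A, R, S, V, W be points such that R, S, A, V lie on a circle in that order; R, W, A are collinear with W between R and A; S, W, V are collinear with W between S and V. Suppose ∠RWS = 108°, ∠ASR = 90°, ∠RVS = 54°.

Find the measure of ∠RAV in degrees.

∠RAV = 36°

1. ∠AWV = 108°  [vertical angles at W]
2. ∠AVR = 90°  [cyclic RSAV, opposite ∠S+∠V]
3. ∠RWV = 72°  [linear pair at W on RA]
4. ∠ARV = 54°  [△RWV]
5. ∠RAV = 36°  [△RAV]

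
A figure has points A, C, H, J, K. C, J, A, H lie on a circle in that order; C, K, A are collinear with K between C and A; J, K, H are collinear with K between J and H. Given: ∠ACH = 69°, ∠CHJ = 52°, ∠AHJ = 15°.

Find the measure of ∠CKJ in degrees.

∠CKJ = 121°

1. ∠AJH = 69°  [same arc AH]
2. ∠CAJ = 52°  [same arc CJ]
3. ∠AKJ = 59°  [△JKA]
4. ∠CKJ = 121°  [linear pair at K on CA]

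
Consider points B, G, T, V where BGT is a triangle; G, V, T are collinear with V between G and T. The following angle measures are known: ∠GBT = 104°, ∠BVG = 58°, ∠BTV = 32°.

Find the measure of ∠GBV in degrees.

∠GBV = 78°

1. ∠BTG = 32°  [V on ray TG]
2. ∠BGT = 44°  [△BGT]
3. ∠BGV = 44°  [V on ray GT]
4. ∠GBV = 78°  [△BGV]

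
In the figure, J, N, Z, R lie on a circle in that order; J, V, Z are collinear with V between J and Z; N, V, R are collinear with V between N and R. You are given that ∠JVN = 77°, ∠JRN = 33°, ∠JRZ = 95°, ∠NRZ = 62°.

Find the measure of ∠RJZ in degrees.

1. ∠RVZ = 77°  [vertical angles at V]
2. ∠JZR = 41°  [△ZVR]
3. ∠RJZ = 44°  [△JZR]

∠RJZ = 44°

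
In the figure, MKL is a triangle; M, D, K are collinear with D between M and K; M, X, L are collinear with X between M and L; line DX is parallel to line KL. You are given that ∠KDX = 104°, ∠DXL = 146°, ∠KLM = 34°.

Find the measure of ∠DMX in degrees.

1. ∠MDX = 76°  [linear pair at D on MK]
2. ∠DXM = 34°  [linear pair at X on ML]
3. ∠DMX = 70°  [△MDX]

∠DMX = 70°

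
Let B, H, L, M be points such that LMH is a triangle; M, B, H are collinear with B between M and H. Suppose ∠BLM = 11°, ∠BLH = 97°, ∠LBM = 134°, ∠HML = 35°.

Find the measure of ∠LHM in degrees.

∠LHM = 37°

1. ∠HBL = 46°  [linear pair at B on MH]
2. ∠BHL = 37°  [△LBH]
3. ∠LHM = 37°  [B on ray HM]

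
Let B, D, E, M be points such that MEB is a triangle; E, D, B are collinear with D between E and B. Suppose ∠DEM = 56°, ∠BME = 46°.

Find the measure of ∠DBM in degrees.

1. ∠BEM = 56°  [D on ray EB]
2. ∠EBM = 78°  [△MEB]
3. ∠DBM = 78°  [D on ray BE]

∠DBM = 78°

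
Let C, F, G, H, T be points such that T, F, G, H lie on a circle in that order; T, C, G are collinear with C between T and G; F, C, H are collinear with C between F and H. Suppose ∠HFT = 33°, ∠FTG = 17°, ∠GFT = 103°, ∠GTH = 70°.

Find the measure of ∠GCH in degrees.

∠GCH = 130°

1. ∠HGT = 33°  [same arc TH]
2. ∠FHG = 17°  [same arc FG]
3. ∠GCH = 130°  [△GCH]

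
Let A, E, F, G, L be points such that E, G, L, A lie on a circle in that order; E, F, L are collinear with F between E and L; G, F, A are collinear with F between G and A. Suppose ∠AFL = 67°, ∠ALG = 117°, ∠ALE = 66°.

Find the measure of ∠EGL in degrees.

∠EGL = 82°

1. ∠EFG = 67°  [vertical angles at F]
2. ∠GAL = 47°  [△LFA]
3. ∠AGL = 16°  [△GLA]
4. ∠AGE = 66°  [same arc EA]
5. ∠GFL = 113°  [linear pair at F on EL]
6. ∠GEL = 47°  [△EFG]
7. ∠ELG = 51°  [△GFL]
8. ∠EGL = 82°  [△EGL]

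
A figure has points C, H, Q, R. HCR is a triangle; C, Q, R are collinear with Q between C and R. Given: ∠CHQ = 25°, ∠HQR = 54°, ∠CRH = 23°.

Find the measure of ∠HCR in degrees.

∠HCR = 29°

1. ∠CQH = 126°  [linear pair at Q on CR]
2. ∠HCQ = 29°  [△HCQ]
3. ∠HCR = 29°  [Q on ray CR]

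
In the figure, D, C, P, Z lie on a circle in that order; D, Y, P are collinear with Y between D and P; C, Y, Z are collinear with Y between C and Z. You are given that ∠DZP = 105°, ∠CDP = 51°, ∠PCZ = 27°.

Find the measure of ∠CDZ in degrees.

1. ∠CZP = 51°  [same arc CP]
2. ∠CPZ = 102°  [△CPZ]
3. ∠CDZ = 78°  [cyclic DCPZ, opposite ∠D+∠P]

∠CDZ = 78°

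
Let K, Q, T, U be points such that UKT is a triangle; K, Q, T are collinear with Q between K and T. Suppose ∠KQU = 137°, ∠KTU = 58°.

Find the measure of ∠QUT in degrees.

∠QUT = 79°

1. ∠TQU = 43°  [linear pair at Q on KT]
2. ∠QTU = 58°  [Q on ray TK]
3. ∠QUT = 79°  [△UQT]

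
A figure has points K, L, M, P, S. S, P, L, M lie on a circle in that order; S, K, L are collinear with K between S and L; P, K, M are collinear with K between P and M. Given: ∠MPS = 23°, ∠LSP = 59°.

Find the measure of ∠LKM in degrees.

∠LKM = 98°

1. ∠MLS = 23°  [same arc SM]
2. ∠LMP = 59°  [same arc PL]
3. ∠LKM = 98°  [△LKM]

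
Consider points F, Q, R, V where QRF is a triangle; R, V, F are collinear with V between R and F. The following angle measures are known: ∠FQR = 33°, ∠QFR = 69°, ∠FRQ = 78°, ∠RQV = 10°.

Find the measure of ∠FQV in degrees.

1. ∠QFV = 69°  [V on ray FR]
2. ∠QRV = 78°  [V on ray RF]
3. ∠QVR = 92°  [△QRV]
4. ∠FVQ = 88°  [linear pair at V on RF]
5. ∠FQV = 23°  [△QVF]

∠FQV = 23°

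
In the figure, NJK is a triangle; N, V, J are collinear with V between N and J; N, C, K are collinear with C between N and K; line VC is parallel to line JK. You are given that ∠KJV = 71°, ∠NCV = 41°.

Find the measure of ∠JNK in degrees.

1. ∠KJN = 71°  [V on ray JN]
2. ∠JKN = 41°  [VC∥JK, corresponding at C]
3. ∠JNK = 68°  [△NJK]

∠JNK = 68°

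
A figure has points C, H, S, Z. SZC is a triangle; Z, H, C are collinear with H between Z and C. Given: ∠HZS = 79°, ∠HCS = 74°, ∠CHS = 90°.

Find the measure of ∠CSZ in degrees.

1. ∠CZS = 79°  [H on ray ZC]
2. ∠SCZ = 74°  [H on ray CZ]
3. ∠CSZ = 27°  [△SZC]

∠CSZ = 27°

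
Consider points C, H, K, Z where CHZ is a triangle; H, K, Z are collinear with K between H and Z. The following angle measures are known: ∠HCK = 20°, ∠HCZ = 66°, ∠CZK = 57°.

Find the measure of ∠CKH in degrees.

∠CKH = 103°

1. ∠CZH = 57°  [K on ray ZH]
2. ∠CHZ = 57°  [△CHZ]
3. ∠CHK = 57°  [K on ray HZ]
4. ∠CKH = 103°  [△CHK]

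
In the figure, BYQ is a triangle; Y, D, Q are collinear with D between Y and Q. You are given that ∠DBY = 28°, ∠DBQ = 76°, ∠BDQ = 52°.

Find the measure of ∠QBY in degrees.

∠QBY = 104°

1. ∠BQD = 52°  [△BDQ]
2. ∠BDY = 128°  [linear pair at D on YQ]
3. ∠BQY = 52°  [D on ray QY]
4. ∠BYD = 24°  [△BYD]
5. ∠BYQ = 24°  [D on ray YQ]
6. ∠QBY = 104°  [△BYQ]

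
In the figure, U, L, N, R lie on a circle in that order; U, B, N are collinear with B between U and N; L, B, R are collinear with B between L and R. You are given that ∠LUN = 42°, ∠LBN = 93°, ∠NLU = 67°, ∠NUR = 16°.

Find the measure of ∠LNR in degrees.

∠LNR = 122°

1. ∠LRN = 42°  [same arc LN]
2. ∠LNU = 71°  [△ULN]
3. ∠NLR = 16°  [△LBN]
4. ∠LNR = 122°  [△LNR]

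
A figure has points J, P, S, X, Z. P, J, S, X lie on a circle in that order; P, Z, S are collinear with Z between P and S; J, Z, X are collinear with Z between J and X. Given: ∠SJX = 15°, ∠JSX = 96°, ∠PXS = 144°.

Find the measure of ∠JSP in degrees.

1. ∠JXS = 69°  [△JSX]
2. ∠PJS = 36°  [cyclic PJSX, opposite ∠J+∠X]
3. ∠JPS = 69°  [same arc JS]
4. ∠JSP = 75°  [△PJS]

∠JSP = 75°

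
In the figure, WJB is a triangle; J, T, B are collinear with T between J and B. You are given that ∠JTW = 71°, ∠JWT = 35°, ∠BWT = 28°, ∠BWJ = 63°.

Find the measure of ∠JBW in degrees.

∠JBW = 43°

1. ∠BTW = 109°  [linear pair at T on JB]
2. ∠TBW = 43°  [△WTB]
3. ∠JBW = 43°  [T on ray BJ]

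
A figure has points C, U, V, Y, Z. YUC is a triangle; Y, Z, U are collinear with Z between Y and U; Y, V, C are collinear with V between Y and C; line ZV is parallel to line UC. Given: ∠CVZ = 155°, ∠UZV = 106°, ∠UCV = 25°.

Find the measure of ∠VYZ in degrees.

1. ∠YVZ = 25°  [linear pair at V on YC]
2. ∠VZY = 74°  [linear pair at Z on YU]
3. ∠VYZ = 81°  [△YZV]

∠VYZ = 81°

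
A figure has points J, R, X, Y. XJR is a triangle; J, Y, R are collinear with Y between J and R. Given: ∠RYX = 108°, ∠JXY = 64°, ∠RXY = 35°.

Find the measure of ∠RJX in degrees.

∠RJX = 44°

1. ∠JYX = 72°  [linear pair at Y on JR]
2. ∠XJY = 44°  [△XJY]
3. ∠RJX = 44°  [Y on ray JR]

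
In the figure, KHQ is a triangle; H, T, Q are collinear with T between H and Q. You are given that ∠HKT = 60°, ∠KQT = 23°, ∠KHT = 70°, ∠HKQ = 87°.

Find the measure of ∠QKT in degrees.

1. ∠HTK = 50°  [△KHT]
2. ∠KTQ = 130°  [linear pair at T on HQ]
3. ∠QKT = 27°  [△KTQ]

∠QKT = 27°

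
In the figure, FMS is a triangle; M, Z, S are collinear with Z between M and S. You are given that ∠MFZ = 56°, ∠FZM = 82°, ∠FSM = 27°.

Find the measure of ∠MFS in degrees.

∠MFS = 111°

1. ∠FMZ = 42°  [△FMZ]
2. ∠FMS = 42°  [Z on ray MS]
3. ∠MFS = 111°  [△FMS]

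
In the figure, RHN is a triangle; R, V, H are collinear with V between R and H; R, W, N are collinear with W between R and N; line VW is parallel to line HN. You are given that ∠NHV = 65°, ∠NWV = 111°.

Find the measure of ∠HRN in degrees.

∠HRN = 46°

1. ∠NHR = 65°  [V on ray HR]
2. ∠RWV = 69°  [linear pair at W on RN]
3. ∠RVW = 65°  [VW∥HN, corresponding at V]
4. ∠VRW = 46°  [△RVW]
5. ∠HRN = 46°  [V on RH, W on RN]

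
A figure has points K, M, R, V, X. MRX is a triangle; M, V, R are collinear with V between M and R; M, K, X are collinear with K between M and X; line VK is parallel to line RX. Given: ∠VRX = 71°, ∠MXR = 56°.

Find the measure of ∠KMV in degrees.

∠KMV = 53°

1. ∠MRX = 71°  [V on ray RM]
2. ∠RMX = 53°  [△MRX]
3. ∠KMV = 53°  [V on MR, K on MX]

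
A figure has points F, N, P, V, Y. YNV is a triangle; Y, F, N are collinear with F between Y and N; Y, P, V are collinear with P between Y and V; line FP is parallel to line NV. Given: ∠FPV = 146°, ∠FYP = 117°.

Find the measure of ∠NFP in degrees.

1. ∠FPY = 34°  [linear pair at P on YV]
2. ∠PFY = 29°  [△YFP]
3. ∠NFP = 151°  [linear pair at F on YN]

∠NFP = 151°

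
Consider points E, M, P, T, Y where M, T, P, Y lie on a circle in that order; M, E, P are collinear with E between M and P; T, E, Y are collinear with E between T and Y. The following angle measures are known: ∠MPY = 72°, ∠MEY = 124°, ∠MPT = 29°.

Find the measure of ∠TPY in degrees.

∠TPY = 101°

1. ∠PET = 124°  [vertical angles at E]
2. ∠PEY = 56°  [linear pair at E on MP]
3. ∠PTY = 27°  [△TEP]
4. ∠PYT = 52°  [△PEY]
5. ∠TPY = 101°  [△TPY]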